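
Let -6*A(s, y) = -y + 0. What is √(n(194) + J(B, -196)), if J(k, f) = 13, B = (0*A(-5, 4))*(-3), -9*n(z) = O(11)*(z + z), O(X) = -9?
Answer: √401 ≈ 20.025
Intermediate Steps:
A(s, y) = y/6 (A(s, y) = -(-y + 0)/6 = -(-1)*y/6 = y/6)
n(z) = 2*z (n(z) = -(-1)*(z + z) = -(-1)*2*z = -(-2)*z = 2*z)
B = 0 (B = (0*((⅙)*4))*(-3) = (0*(⅔))*(-3) = 0*(-3) = 0)
√(n(194) + J(B, -196)) = √(2*194 + 13) = √(388 + 13) = √401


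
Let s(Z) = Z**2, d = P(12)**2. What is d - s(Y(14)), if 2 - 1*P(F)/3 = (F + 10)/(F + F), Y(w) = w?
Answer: -2967/16 ≈ -185.44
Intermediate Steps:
P(F) = 6 - 3*(10 + F)/(2*F) (P(F) = 6 - 3*(F + 10)/(F + F) = 6 - 3*(10 + F)/(2*F))
d = 169/16 (d = (9/2 - 15/12)**2 = (9/2 - 15*1/12)**2 = (9/2 - 5/4)**2 = (13/4)**2 = 169/16 ≈ 10.563)
d - s(Y(14)) = 169/16 - 1*14**2 = 169/16 - 1*196 = 169/16 - 196 = -2967/16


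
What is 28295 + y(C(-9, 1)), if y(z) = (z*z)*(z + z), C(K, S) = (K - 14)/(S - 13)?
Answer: 24459047/864 ≈ 28309.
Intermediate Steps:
C(K, S) = (-14 + K)/(-13 + S)
y(z) = 2*z**3 (y(z) = z**2*(2*z) = 2*z**3)
28295 + y(C(-9, 1)) = 28295 + 2*((-14 - 9)/(-13 + 1))**3 = 28295 + 2*(-23/(-12))**3 = 28295 + 2*(-1/12*(-23))**3 = 28295 + 2*(23/12)**3 = 28295 + 2*(12167/1728) = 28295 + 12167/864 = 24459047/864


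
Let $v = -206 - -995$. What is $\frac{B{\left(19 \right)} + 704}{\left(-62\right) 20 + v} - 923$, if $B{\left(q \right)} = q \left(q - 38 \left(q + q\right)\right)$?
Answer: $- \frac{389902}{451} \approx -864.53$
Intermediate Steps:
$v = 789$ ($v = -206 + 995 = 789$)
$B{\left(q \right)} = - 75 q^{2}$ ($B{\left(q \right)} = q \left(q - 38 \cdot 2 q\right) = q \left(q - 76 q\right) = q \left(- 75 q\right) = - 75 q^{2}$)
$\frac{B{\left(19 \right)} + 704}{\left(-62\right) 20 + v} - 923 = \frac{- 75 \cdot 19^{2} + 704}{\left(-62\right) 20 + 789} - 923 = \frac{\left(-75\right) 361 + 704}{-1240 + 789} - 923 = \frac{-27075 + 704}{-451} - 923 = \left(-26371\right) \left(- \frac{1}{451}\right) - 923 = \frac{26371}{451} - 923 = - \frac{389902}{451}$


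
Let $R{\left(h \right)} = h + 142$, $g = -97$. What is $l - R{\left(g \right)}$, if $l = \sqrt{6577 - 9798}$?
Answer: $-45 + i \sqrt{3221} \approx -45.0 + 56.754 i$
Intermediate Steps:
$R{\left(h \right)} = 142 + h$
$l = i \sqrt{3221}$ ($l = \sqrt{6577 - 9798} = \sqrt{-3221} = i \sqrt{3221} \approx 56.754 i$)
$l - R{\left(g \right)} = i \sqrt{3221} - \left(142 - 97\right) = i \sqrt{3221} - 45 = -45 + i \sqrt{3221}$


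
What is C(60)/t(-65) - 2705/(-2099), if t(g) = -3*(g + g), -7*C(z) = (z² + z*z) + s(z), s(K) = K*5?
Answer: -278595/191009 ≈ -1.4585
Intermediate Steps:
s(K) = 5*K
C(z) = -5*z/7 - 2*z²/7 (C(z) = -((z² + z*z) + 5*z)/7 = -((z² + z²) + 5*z)/7 = -(2*z² + 5*z)/7 = -5*z/7 - 2*z²/7)
t(g) = -6*g
C(60)/t(-65) - 2705/(-2099) = ((⅐)*60*(-5 - 2*60))/((-6*(-65))) - 2705/(-2099) = ((⅐)*60*(-5 - 120))/390 - 2705*(-1/2099) = ((⅐)*60*(-125))*(1/390) + 2705/2099 = -7500/7*1/390 + 2705/2099 = -250/91 + 2705/2099 = -278595/191009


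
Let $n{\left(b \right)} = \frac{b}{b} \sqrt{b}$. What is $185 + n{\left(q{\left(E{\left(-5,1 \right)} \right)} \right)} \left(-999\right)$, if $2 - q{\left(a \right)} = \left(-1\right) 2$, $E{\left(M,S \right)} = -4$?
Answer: $-1813$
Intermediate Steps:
$q{\left(a \right)} = 4$ ($q{\left(a \right)} = 2 - \left(-1\right) 2 = 2 - -2 = 2 + 2 = 4$)
$n{\left(b \right)} = \sqrt{b}$ ($n{\left(b \right)} = 1 \sqrt{b} = \sqrt{b}$)
$185 + n{\left(q{\left(E{\left(-5,1 \right)} \right)} \right)} \left(-999\right) = 185 + \sqrt{4} \left(-999\right) = 185 + 2 \left(-999\right) = 185 - 1998 = -1813$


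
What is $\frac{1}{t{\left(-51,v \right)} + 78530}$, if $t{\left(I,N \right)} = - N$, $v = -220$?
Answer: $\frac{1}{78750} \approx 1.2698 \cdot 10^{-5}$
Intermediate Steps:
$\frac{1}{t{\left(-51,v \right)} + 78530} = \frac{1}{\left(-1\right) \left(-220\right) + 78530} = \frac{1}{220 + 78530} = \frac{1}{78750}$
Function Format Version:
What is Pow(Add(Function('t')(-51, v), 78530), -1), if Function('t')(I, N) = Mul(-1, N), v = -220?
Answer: Rational(1, 78750) ≈ 1.2698e-5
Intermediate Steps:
Pow(Add(Function('t')(-51, v), 78530), -1) = Pow(Add(Mul(-1, -220), 78530), -1) = Pow(Add(220, 78530), -1) = Pow(78750, -1) = Rational(1, 78750)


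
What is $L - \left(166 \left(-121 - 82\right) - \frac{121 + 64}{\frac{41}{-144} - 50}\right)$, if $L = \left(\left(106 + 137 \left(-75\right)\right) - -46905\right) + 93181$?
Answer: $\frac{1184709575}{7241} \approx 1.6361 \cdot 10^{5}$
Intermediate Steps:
$L = 129917$ ($L = \left(\left(106 - 10275\right) + 46905\right) + 93181 = \left(-10169 + 46905\right) + 93181 = 36736 + 93181 = 129917$)
$L - \left(166 \left(-121 - 82\right) - \frac{121 + 64}{\frac{41}{-144} - 50}\right) = 129917 - \left(166 \left(-121 - 82\right) - \frac{121 + 64}{\frac{41}{-144} - 50}\right) = 129917 + \left(\left(-166\right) \left(-203\right) + \frac{185}{41 \left(- \frac{1}{144}\right) - 50}\right) = 129917 + \left(33698 + \frac{185}{- \frac{41}{144} - 50}\right) = 129917 + \left(33698 + \frac{185}{- \frac{7241}{144}}\right) = 129917 + \left(33698 + 185 \left(- \frac{144}{7241}\right)\right) = 129917 + \left(33698 - \frac{26640}{7241}\right) = 129917 + \frac{243980578}{7241} = \frac{1184709575}{7241}$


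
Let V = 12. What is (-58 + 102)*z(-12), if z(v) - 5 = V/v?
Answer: 176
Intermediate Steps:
z(v) = 5 + 12/v
(-58 + 102)*z(-12) = (-58 + 102)*(5 + 12/(-12)) = 44*(5 + 12*(-1/12)) = 44*(5 - 1) = 44*4 = 176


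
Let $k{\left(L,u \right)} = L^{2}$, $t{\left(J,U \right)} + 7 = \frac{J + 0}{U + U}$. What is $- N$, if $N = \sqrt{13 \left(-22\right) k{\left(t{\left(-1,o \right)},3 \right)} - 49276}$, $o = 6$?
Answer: $- \frac{i \sqrt{9162094}}{12} \approx - 252.24 i$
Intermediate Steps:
$t{\left(J,U \right)} = -7 + \frac{J}{2 U}$ ($t{\left(J,U \right)} = -7 + \frac{J + 0}{U + U} = -7 + \frac{J}{2 U}$)
$N = \frac{i \sqrt{9162094}}{12}$ ($N = \sqrt{13 \left(-22\right) \left(-7 + \frac{1}{2} \left(-1\right) \frac{1}{6}\right)^{2} - 49276} = \sqrt{- 286 \left(-7 + \frac{1}{2} \left(-1\right) \frac{1}{6}\right)^{2} - 49276} = \sqrt{- 286 \left(-7 - \frac{1}{12}\right)^{2} - 49276} = \sqrt{- 286 \left(- \frac{85}{12}\right)^{2} - 49276} = \sqrt{\left(-286\right) \frac{7225}{144} - 49276} = \sqrt{- \frac{1033175}{72} - 49276} = \sqrt{- \frac{4581047}{72}} = \frac{i \sqrt{9162094}}{12} \approx 252.24 i$)
$- N = - \frac{i \sqrt{9162094}}{12}$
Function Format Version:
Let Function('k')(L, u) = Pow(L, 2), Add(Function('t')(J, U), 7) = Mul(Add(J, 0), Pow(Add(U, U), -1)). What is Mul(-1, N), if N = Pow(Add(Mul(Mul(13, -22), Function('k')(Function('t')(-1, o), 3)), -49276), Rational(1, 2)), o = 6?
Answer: Mul(Rational(-1, 12), I, Pow(9162094, Rational(1, 2))) ≈ Mul(-252.24, I)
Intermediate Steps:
Function('t')(J, U) = Add(-7, Mul(Rational(1, 2), J, Pow(U, -1))) (Function('t')(J, U) = Add(-7, Mul(Add(J, 0), Pow(Add(U, U), -1))) = Add(-7, Mul(J, Pow(Mul(2, U), -1))) = Add(-7, Mul(J, Mul(Rational(1, 2), Pow(U, -1)))) = Add(-7, Mul(Rational(1, 2), J, Pow(U, -1))))
N = Mul(Rational(1, 12), I, Pow(9162094, Rational(1, 2))) (N = Pow(Add(Mul(Mul(13, -22), Pow(Add(-7, Mul(Rational(1, 2), -1, Pow(6, -1))), 2)), -49276), Rational(1, 2)) = Pow(Add(Mul(-286, Pow(Add(-7, Mul(Rational(1, 2), -1, Rational(1, 6))), 2)), -49276), Rational(1, 2)) = Pow(Add(Mul(-286, Pow(Add(-7, Rational(-1, 12)), 2)), -49276), Rational(1, 2)) = Pow(Add(Mul(-286, Pow(Rational(-85, 12), 2)), -49276), Rational(1, 2)) = Pow(Add(Mul(-286, Rational(7225, 144)), -49276), Rational(1, 2)) = Pow(Add(Rational(-1033175, 72), -49276), Rational(1, 2)) = Pow(Rational(-4581047, 72), Rational(1, 2)) = Mul(Rational(1, 12), I, Pow(9162094, Rational(1, 2))) ≈ Mul(252.24, I))
Mul(-1, N) = Mul(-1, Mul(Rational(1, 12), I, Pow(9162094, Rational(1, 2)))) = Mul(Rational(-1, 12), I, Pow(9162094, Rational(1, 2)))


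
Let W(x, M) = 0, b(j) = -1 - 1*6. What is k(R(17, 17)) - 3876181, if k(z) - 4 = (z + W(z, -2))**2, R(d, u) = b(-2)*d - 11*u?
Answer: -3782541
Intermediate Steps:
b(j) = -7 (b(j) = -1 - 6 = -7)
R(d, u) = -11*u - 7*d (R(d, u) = -7*d - 11*u = -11*u - 7*d)
k(z) = 4 + z**2 (k(z) = 4 + (z + 0)**2 = 4 + z**2)
k(R(17, 17)) - 3876181 = (4 + (-11*17 - 7*17)**2) - 3876181 = (4 + (-187 - 119)**2) - 3876181 = (4 + (-306)**2) - 3876181 = (4 + 93636) - 3876181 = 93640 - 3876181 = -3782541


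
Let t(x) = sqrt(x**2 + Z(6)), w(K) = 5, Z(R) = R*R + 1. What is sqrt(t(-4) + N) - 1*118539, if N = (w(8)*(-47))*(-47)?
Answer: -118539 + sqrt(11045 + sqrt(53)) ≈ -1.1843e+5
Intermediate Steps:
Z(R) = 1 + R**2 (Z(R) = R**2 + 1 = 1 + R**2)
t(x) = sqrt(37 + x**2) (t(x) = sqrt(x**2 + (1 + 6**2)) = sqrt(x**2 + (1 + 36)) = sqrt(x**2 + 37) = sqrt(37 + x**2))
N = 11045 (N = (5*(-47))*(-47) = -235*(-47) = 11045)
sqrt(t(-4) + N) - 1*118539 = sqrt(sqrt(37 + (-4)**2) + 11045) - 1*118539 = sqrt(sqrt(37 + 16) + 11045) - 118539 = sqrt(sqrt(53) + 11045) - 118539 = sqrt(11045 + sqrt(53)) - 118539 = -118539 + sqrt(11045 + sqrt(53))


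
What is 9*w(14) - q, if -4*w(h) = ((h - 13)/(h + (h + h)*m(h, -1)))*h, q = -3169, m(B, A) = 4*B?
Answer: 1432379/452 ≈ 3169.0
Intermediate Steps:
w(h) = -h*(-13 + h)/(4*(h + 8*h²)) (w(h) = -(h - 13)/(h + (h + h)*(4*h))*h/4 = -(-13 + h)/(h + (2*h)*(4*h))*h/4 = -(-13 + h)/(h + 8*h²)*h/4 = -h*(-13 + h)/(4*(h + 8*h²)))
9*w(14) - q = 9*((13 - 1*14)/(4*(1 + 8*14))) - 1*(-3169) = 9*((13 - 14)/(4*(1 + 112))) + 3169 = 9*((¼)*(-1)/113) + 3169 = 9*((¼)*(1/113)*(-1)) + 3169 = 9*(-1/452) + 3169 = -9/452 + 3169 = 1432379/452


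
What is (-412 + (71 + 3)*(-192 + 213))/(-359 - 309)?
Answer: -571/334 ≈ -1.7096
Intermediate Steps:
(-412 + (71 + 3)*(-192 + 213))/(-359 - 309) = (-412 + 74*21)/(-668) = (-412 + 1554)*(-1/668) = 1142*(-1/668) = -571/334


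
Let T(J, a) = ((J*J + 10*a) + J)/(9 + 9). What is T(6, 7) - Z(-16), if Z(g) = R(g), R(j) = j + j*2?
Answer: 488/9 ≈ 54.222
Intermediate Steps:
R(j) = 3*j (R(j) = j + 2*j = 3*j)
T(J, a) = J/18 + J²/18 + 5*a/9 (T(J, a) = ((J² + 10*a) + J)/18 = (J + J² + 10*a)*(1/18) = J/18 + J²/18 + 5*a/9)
Z(g) = 3*g
T(6, 7) - Z(-16) = ((1/18)*6 + (1/18)*6² + (5/9)*7) - 3*(-16) = (⅓ + (1/18)*36 + 35/9) - 1*(-48) = (⅓ + 2 + 35/9) + 48 = 56/9 + 48 = 488/9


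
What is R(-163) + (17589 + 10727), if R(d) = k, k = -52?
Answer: 28264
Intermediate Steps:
R(d) = -52
R(-163) + (17589 + 10727) = -52 + (17589 + 10727) = -52 + 28316 = 28264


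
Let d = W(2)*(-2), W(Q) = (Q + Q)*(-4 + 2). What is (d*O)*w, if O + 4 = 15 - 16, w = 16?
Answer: -1280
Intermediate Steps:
W(Q) = -4*Q (W(Q) = (2*Q)*(-2) = -4*Q)
d = 16 (d = -4*2*(-2) = -8*(-2) = 16)
O = -5 (O = -4 + (15 - 16) = -4 - 1 = -5)
(d*O)*w = (16*(-5))*16 = -80*16 = -1280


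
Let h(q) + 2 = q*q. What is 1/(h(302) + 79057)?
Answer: 1/170259 ≈ 5.8734e-6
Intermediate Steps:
h(q) = -2 + q**2 (h(q) = -2 + q*q = -2 + q**2)
1/(h(302) + 79057) = 1/((-2 + 302**2) + 79057) = 1/((-2 + 91204) + 79057) = 1/(91202 + 79057) = 1/170259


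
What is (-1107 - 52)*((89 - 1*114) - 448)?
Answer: 548207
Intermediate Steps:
(-1107 - 52)*((89 - 1*114) - 448) = -1159*((89 - 114) - 448) = -1159*(-25 - 448) = -1159*(-473) = 548207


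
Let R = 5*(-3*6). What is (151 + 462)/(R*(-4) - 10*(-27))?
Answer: 613/630 ≈ 0.97302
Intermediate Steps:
R = -90 (R = 5*(-18) = -90)
(151 + 462)/(R*(-4) - 10*(-27)) = (151 + 462)/(-90*(-4) - 10*(-27)) = 613/(360 + 270) = 613/630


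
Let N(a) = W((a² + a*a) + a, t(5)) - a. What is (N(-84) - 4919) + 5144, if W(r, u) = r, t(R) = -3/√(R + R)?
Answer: 14337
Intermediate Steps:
t(R) = -3*√2/(2*√R)
N(a) = 2*a² (N(a) = ((a² + a*a) + a) - a = ((a² + a²) + a) - a = (2*a² + a) - a = (a + 2*a²) - a = 2*a²)
(N(-84) - 4919) + 5144 = (2*(-84)² - 4919) + 5144 = (2*7056 - 4919) + 5144 = (14112 - 4919) + 5144 = 9193 + 5144 = 14337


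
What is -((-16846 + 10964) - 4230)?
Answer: 10112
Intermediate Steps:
-((-16846 + 10964) - 4230) = -(-5882 - 4230) = -1*(-10112) = 10112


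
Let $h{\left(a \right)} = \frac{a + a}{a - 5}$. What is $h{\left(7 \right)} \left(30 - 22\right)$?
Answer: $56$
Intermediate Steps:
$h{\left(a \right)} = \frac{2 a}{-5 + a}$
$h{\left(7 \right)} \left(30 - 22\right) = 2 \cdot 7 \frac{1}{-5 + 7} \left(30 - 22\right) = 2 \cdot 7 \cdot \frac{1}{2} \left(30 - 22\right) = 2 \cdot 7 \cdot \frac{1}{2} \cdot 8 = 7 \cdot 8 = 56$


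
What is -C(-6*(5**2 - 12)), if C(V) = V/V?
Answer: -1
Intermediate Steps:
C(V) = 1
-C(-6*(5**2 - 12)) = -1*1 = -1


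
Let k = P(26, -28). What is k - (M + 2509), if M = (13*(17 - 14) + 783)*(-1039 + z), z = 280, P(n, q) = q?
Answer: 621361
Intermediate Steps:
k = -28
M = -623898 (M = (13*(17 - 14) + 783)*(-1039 + 280) = (13*3 + 783)*(-759) = (39 + 783)*(-759) = 822*(-759) = -623898)
k - (M + 2509) = -28 - (-623898 + 2509) = -28 - 1*(-621389) = -28 + 621389 = 621361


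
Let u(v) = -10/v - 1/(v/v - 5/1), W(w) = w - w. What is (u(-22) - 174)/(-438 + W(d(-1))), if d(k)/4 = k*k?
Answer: 7625/19272 ≈ 0.39565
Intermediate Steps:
d(k) = 4*k**2 (d(k) = 4*(k*k) = 4*k**2)
W(w) = 0
u(v) = 1/4 - 10/v (u(v) = -10/v - 1/(1 - 5*1) = -10/v - 1/(1 - 5) = -10/v - 1/(-4) = -10/v - 1*(-1/4) = -10/v + 1/4 = 1/4 - 10/v)
(u(-22) - 174)/(-438 + W(d(-1))) = ((1/4)*(-40 - 22)/(-22) - 174)/(-438 + 0) = ((1/4)*(-1/22)*(-62) - 174)/(-438) = (31/44 - 174)*(-1/438) = -7625/44*(-1/438) = 7625/19272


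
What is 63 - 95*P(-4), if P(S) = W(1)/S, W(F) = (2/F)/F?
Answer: 221/2 ≈ 110.50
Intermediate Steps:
W(F) = 2/F²
P(S) = 2/S (P(S) = (2/1²)/S = (2*1)/S = 2/S)
63 - 95*P(-4) = 63 - 190/(-4) = 63 - 190*(-1)/4 = 63 - 95*(-½) = 63 + 95/2 = 221/2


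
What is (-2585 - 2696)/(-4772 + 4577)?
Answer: 5281/195 ≈ 27.082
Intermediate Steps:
(-2585 - 2696)/(-4772 + 4577) = -5281/(-195) = -5281*(-1/195) = 5281/195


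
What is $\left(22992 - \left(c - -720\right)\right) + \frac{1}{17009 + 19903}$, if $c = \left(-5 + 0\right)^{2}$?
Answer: $\frac{821181265}{36912} \approx 22247.0$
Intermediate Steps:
$c = 25$ ($c = \left(-5\right)^{2} = 25$)
$\left(22992 - \left(c - -720\right)\right) + \frac{1}{17009 + 19903} = \left(22992 - \left(25 - -720\right)\right) + \frac{1}{17009 + 19903} = \left(22992 - \left(25 + 720\right)\right) + \frac{1}{36912} = \left(22992 - 745\right) + \frac{1}{36912} = 22247 + \frac{1}{36912} = \frac{821181265}{36912}$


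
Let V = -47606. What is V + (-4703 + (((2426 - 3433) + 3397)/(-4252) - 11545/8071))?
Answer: -897601495829/17158946 ≈ -52311.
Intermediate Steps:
V + (-4703 + (((2426 - 3433) + 3397)/(-4252) - 11545/8071)) = -47606 + (-4703 + (((2426 - 3433) + 3397)/(-4252) - 11545/8071)) = -47606 + (-4703 + ((-1007 + 3397)*(-1/4252) - 11545*1/8071)) = -47606 + (-4703 + (2390*(-1/4252) - 11545/8071)) = -47606 + (-4703 + (-1195/2126 - 11545/8071)) = -47606 + (-4703 - 34189515/17158946) = -47606 - 80732712553/17158946 = -897601495829/17158946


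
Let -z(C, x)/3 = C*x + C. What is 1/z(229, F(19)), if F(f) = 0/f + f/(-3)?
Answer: 1/3664 ≈ 0.00027293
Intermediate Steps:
F(f) = -f/3 (F(f) = 0 + f*(-1/3) = 0 - f/3 = -f/3)
z(C, x) = -3*C - 3*C*x (z(C, x) = -3*(C*x + C) = -3*(C + C*x) = -3*C - 3*C*x)
1/z(229, F(19)) = 1/(-3*229*(1 - 1/3*19)) = 1/(-3*229*(1 - 19/3)) = 1/(-3*229*(-16/3)) = 1/3664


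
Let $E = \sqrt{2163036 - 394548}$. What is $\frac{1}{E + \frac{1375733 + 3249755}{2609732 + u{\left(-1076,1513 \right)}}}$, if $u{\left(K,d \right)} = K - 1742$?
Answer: $- \frac{376820294501}{375582003748729597} + \frac{1699000150849 \sqrt{442122}}{1502328014994918388} \approx 0.00075097$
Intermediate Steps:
$u{\left(K,d \right)} = -1742 + K$
$E = 2 \sqrt{442122}$ ($E = \sqrt{1768488} = 2 \sqrt{442122} \approx 1329.8$)
$\frac{1}{E + \frac{1375733 + 3249755}{2609732 + u{\left(-1076,1513 \right)}}} = \frac{1}{2 \sqrt{442122} + \frac{1375733 + 3249755}{2609732 - 2818}} = \frac{1}{2 \sqrt{442122} + \frac{4625488}{2609732 - 2818}} = \frac{1}{2 \sqrt{442122} + \frac{4625488}{2606914}} = \frac{1}{2 \sqrt{442122} + 4625488 \cdot \frac{1}{2606914}} = \frac{1}{2 \sqrt{442122} + \frac{2312744}{1303457}} = \frac{1}{\frac{2312744}{1303457} + 2 \sqrt{442122}}$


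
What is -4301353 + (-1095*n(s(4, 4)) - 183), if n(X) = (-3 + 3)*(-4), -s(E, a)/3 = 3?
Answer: -4301536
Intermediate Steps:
s(E, a) = -9 (s(E, a) = -3*3 = -9)
n(X) = 0 (n(X) = 0*(-4) = 0)
-4301353 + (-1095*n(s(4, 4)) - 183) = -4301353 + (-1095*0 - 183) = -4301353 + (0 - 183) = -4301353 - 183 = -4301536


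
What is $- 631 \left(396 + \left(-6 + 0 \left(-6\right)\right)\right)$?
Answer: $-246090$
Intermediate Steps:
$- 631 \left(396 + \left(-6 + 0 \left(-6\right)\right)\right) = - 631 \left(396 + \left(-6 + 0\right)\right) = - 631 \left(396 - 6\right) = \left(-631\right) 390 = -246090$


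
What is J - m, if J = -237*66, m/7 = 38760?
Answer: -286962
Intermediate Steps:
m = 271320 (m = 7*38760 = 271320)
J = -15642
J - m = -15642 - 1*271320 = -15642 - 271320 = -286962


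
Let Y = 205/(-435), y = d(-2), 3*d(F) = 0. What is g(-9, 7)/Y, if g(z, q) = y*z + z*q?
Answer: 5481/41 ≈ 133.68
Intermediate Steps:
d(F) = 0 (d(F) = (1/3)*0 = 0)
y = 0
Y = -41/87 (Y = 205*(-1/435) = -41/87 ≈ -0.47126)
g(z, q) = q*z (g(z, q) = 0*z + z*q = 0 + q*z = q*z)
g(-9, 7)/Y = (7*(-9))/(-41/87) = -63*(-87/41) = 5481/41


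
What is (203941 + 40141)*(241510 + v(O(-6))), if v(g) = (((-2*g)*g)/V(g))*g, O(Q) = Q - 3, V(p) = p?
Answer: 58908702536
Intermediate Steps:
O(Q) = -3 + Q
v(g) = -2*g² (v(g) = (((-2*g)*g)/g)*g = ((-2*g²)/g)*g = (-2*g)*g = -2*g²)
(203941 + 40141)*(241510 + v(O(-6))) = (203941 + 40141)*(241510 - 2*(-3 - 6)²) = 244082*(241510 - 2*(-9)²) = 244082*(241510 - 2*81) = 244082*(241510 - 162) = 244082*241348 = 58908702536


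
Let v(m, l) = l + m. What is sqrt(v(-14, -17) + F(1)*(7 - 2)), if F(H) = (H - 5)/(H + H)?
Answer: I*sqrt(41) ≈ 6.4031*I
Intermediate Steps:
F(H) = (-5 + H)/(2*H) (F(H) = (-5 + H)/((2*H)) = (-5 + H)*(1/(2*H)) = (-5 + H)/(2*H))
sqrt(v(-14, -17) + F(1)*(7 - 2)) = sqrt((-17 - 14) + ((1/2)*(-5 + 1)/1)*(7 - 2)) = sqrt(-31 + ((1/2)*1*(-4))*5) = sqrt(-31 - 2*5) = sqrt(-31 - 10) = sqrt(-41) = I*sqrt(41)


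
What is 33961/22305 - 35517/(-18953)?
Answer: 1435869518/422746665 ≈ 3.3965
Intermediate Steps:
33961/22305 - 35517/(-18953) = 33961*(1/22305) - 35517*(-1/18953) = 33961/22305 + 35517/18953 = 1435869518/422746665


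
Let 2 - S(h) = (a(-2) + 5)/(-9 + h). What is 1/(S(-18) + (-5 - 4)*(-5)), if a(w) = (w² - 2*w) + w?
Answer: 27/1280 ≈ 0.021094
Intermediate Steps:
a(w) = w² - w
S(h) = 2 - 11/(-9 + h) (S(h) = 2 - (-2*(-1 - 2) + 5)/(-9 + h) = 2 - (-2*(-3) + 5)/(-9 + h) = 2 - (6 + 5)/(-9 + h) = 2 - 11/(-9 + h))
1/(S(-18) + (-5 - 4)*(-5)) = 1/((-29 + 2*(-18))/(-9 - 18) + (-5 - 4)*(-5)) = 1/((-29 - 36)/(-27) - 9*(-5)) = 1/(-1/27*(-65) + 45) = 1/(65/27 + 45) = 1/(1280/27) = 27/1280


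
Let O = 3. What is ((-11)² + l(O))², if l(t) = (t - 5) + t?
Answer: 14884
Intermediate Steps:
l(t) = -5 + 2*t (l(t) = (-5 + t) + t = -5 + 2*t)
((-11)² + l(O))² = ((-11)² + (-5 + 2*3))² = (121 + (-5 + 6))² = (121 + 1)² = 122² = 14884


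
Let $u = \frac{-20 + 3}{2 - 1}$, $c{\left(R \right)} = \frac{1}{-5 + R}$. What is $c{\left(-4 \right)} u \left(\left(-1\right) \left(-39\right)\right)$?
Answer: $\frac{221}{3} \approx 73.667$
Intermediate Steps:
$u = -17$ ($u = - \frac{17}{1} = \left(-17\right) 1 = -17$)
$c{\left(-4 \right)} u \left(\left(-1\right) \left(-39\right)\right) = \frac{1}{-5 - 4} \left(-17\right) \left(\left(-1\right) \left(-39\right)\right) = \frac{1}{-9} \left(-17\right) 39 = \left(- \frac{1}{9}\right) \left(-17\right) 39 = \frac{17}{9} \cdot 39 = \frac{221}{3}$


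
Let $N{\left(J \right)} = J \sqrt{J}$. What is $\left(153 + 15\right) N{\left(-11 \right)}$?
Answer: $- 1848 i \sqrt{11} \approx - 6129.1 i$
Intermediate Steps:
$N{\left(J \right)} = J^{\frac{3}{2}}$
$\left(153 + 15\right) N{\left(-11 \right)} = \left(153 + 15\right) \left(-11\right)^{\frac{3}{2}} = 168 \left(- 11 i \sqrt{11}\right) = - 1848 i \sqrt{11}$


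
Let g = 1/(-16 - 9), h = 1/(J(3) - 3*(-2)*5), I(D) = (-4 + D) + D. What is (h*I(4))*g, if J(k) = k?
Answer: -4/825 ≈ -0.0048485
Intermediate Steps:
I(D) = -4 + 2*D
h = 1/33 (h = 1/(3 - 3*(-2)*5) = 1/(3 + 6*5) = 1/(3 + 30) = 1/33 ≈ 0.030303)
g = -1/25 (g = 1/(-25) = -1/25 ≈ -0.040000)
(h*I(4))*g = ((-4 + 2*4)/33)*(-1/25) = ((-4 + 8)/33)*(-1/25) = ((1/33)*4)*(-1/25) = (4/33)*(-1/25) = -4/825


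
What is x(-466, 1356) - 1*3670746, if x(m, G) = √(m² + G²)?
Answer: -3670746 + 2*√513973 ≈ -3.6693e+6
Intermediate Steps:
x(m, G) = √(G² + m²)
x(-466, 1356) - 1*3670746 = √(1356² + (-466)²) - 1*3670746 = √(1838736 + 217156) - 3670746 = √2055892 - 3670746 = 2*√513973 - 3670746 = -3670746 + 2*√513973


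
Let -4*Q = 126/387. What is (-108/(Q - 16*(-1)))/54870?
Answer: -1548/12519505 ≈ -0.00012365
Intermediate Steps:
Q = -7/86 (Q = -63/(2*387) = -¼*14/43 = -7/86 ≈ -0.081395)
(-108/(Q - 16*(-1)))/54870 = (-108/(-7/86 - 16*(-1)))/54870 = (-108/(-7/86 + 16))*(1/54870) = (-108/(1369/86))*(1/54870) = ((86/1369)*(-108))*(1/54870) = -9288/1369*1/54870 = -1548/12519505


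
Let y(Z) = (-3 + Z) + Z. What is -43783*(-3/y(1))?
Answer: -131349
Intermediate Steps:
y(Z) = -3 + 2*Z
-43783*(-3/y(1)) = -43783*(-3/(-3 + 2*1)) = -43783*(-3/(-3 + 2)) = -43783/(-1/60*20*(-1)) = -43783/((-⅓*(-1))) = -43783/⅓ = -43783*3 = -131349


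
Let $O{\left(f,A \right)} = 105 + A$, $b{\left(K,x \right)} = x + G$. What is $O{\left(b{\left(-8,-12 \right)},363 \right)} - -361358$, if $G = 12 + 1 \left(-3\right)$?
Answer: $361826$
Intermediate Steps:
$G = 9$ ($G = 12 - 3 = 9$)
$b{\left(K,x \right)} = 9 + x$ ($b{\left(K,x \right)} = x + 9 = 9 + x$)
$O{\left(b{\left(-8,-12 \right)},363 \right)} - -361358 = \left(105 + 363\right) - -361358 = 468 + 361358 = 361826$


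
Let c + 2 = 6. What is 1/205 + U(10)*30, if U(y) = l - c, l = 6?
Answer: 12301/205 ≈ 60.005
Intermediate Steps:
c = 4 (c = -2 + 6 = 4)
U(y) = 2 (U(y) = 6 - 1*4 = 6 - 4 = 2)
1/205 + U(10)*30 = 1/205 + 2*30 = 1/205 + 60 = 12301/205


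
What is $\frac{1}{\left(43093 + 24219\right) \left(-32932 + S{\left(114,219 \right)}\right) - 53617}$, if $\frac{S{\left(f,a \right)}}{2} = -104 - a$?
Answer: $- \frac{1}{2260255953} \approx -4.4243 \cdot 10^{-10}$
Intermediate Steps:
$S{\left(f,a \right)} = -208 - 2 a$ ($S{\left(f,a \right)} = 2 \left(-104 - a\right) = -208 - 2 a$)
$\frac{1}{\left(43093 + 24219\right) \left(-32932 + S{\left(114,219 \right)}\right) - 53617} = \frac{1}{\left(43093 + 24219\right) \left(-32932 - 646\right) - 53617} = \frac{1}{67312 \left(-32932 - 646\right) - 53617} = \frac{1}{67312 \left(-33578\right) - 53617} = \frac{1}{-2260202336 - 53617} = \frac{1}{-2260255953} = - \frac{1}{2260255953}$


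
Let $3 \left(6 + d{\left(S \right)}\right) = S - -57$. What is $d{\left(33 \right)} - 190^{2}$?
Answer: $-36076$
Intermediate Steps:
$d{\left(S \right)} = 13 + \frac{S}{3}$ ($d{\left(S \right)} = -6 + \frac{S - -57}{3} = -6 + \frac{S + 57}{3} = -6 + \frac{57 + S}{3} = -6 + \left(19 + \frac{S}{3}\right) = 13 + \frac{S}{3}$)
$d{\left(33 \right)} - 190^{2} = \left(13 + \frac{1}{3} \cdot 33\right) - 190^{2} = \left(13 + 11\right) - 36100 = 24 - 36100 = -36076$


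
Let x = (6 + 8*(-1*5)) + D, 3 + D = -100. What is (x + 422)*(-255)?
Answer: -72675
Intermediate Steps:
D = -103 (D = -3 - 100 = -103)
x = -137 (x = (6 + 8*(-1*5)) - 103 = (6 + 8*(-5)) - 103 = (6 - 40) - 103 = -34 - 103 = -137)
(x + 422)*(-255) = (-137 + 422)*(-255) = 285*(-255) = -72675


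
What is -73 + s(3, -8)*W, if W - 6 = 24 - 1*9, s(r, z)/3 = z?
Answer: -577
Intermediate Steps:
s(r, z) = 3*z
W = 21 (W = 6 + (24 - 1*9) = 6 + (24 - 9) = 6 + 15 = 21)
-73 + s(3, -8)*W = -73 + (3*(-8))*21 = -73 - 24*21 = -73 - 504 = -577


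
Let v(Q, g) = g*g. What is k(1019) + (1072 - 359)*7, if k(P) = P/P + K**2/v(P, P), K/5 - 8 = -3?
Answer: 5183498737/1038361 ≈ 4992.0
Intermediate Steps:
K = 25 (K = 40 + 5*(-3) = 40 - 15 = 25)
v(Q, g) = g**2
k(P) = 1 + 625/P**2 (k(P) = P/P + 25**2/(P**2) = 1 + 625/P**2)
k(1019) + (1072 - 359)*7 = (1 + 625/1019**2) + (1072 - 359)*7 = (1 + 625*(1/1038361)) + 713*7 = (1 + 625/1038361) + 4991 = 1038986/1038361 + 4991 = 5183498737/1038361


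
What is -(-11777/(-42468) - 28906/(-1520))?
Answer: -155685131/8068920 ≈ -19.294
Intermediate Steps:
-(-11777/(-42468) - 28906/(-1520)) = -(-11777*(-1/42468) - 28906*(-1/1520)) = -(11777/42468 + 14453/760) = -1*155685131/8068920 = -155685131/8068920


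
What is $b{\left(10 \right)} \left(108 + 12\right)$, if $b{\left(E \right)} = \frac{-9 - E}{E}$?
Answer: $-228$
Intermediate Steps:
$b{\left(E \right)} = \frac{-9 - E}{E}$
$b{\left(10 \right)} \left(108 + 12\right) = \frac{-9 - 10}{10} \left(108 + 12\right) = \frac{-9 - 10}{10} \cdot 120 = \frac{1}{10} \left(-19\right) 120 = \left(- \frac{19}{10}\right) 120 = -228$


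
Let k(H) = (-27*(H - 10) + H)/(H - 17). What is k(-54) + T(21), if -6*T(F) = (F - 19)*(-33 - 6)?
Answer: -751/71 ≈ -10.577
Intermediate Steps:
T(F) = -247/2 + 13*F/2 (T(F) = -(F - 19)*(-33 - 6)/6 = -(-19 + F)*(-39)/6 = -(741 - 39*F)/6 = -247/2 + 13*F/2)
k(H) = (270 - 26*H)/(-17 + H) (k(H) = (-27*(-10 + H) + H)/(-17 + H) = ((270 - 27*H) + H)/(-17 + H) = (270 - 26*H)/(-17 + H))
k(-54) + T(21) = 2*(135 - 13*(-54))/(-17 - 54) + (-247/2 + (13/2)*21) = 2*(135 + 702)/(-71) + (-247/2 + 273/2) = 2*(-1/71)*837 + 13 = -1674/71 + 13 = -751/71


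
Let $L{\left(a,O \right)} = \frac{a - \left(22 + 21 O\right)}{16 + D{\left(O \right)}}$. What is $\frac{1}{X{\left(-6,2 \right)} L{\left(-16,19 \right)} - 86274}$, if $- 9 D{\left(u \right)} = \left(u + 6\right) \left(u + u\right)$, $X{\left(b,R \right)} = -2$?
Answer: $- \frac{403}{34772355} \approx -1.159 \cdot 10^{-5}$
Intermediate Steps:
$D{\left(u \right)} = - \frac{2 u \left(6 + u\right)}{9}$ ($D{\left(u \right)} = - \frac{\left(u + 6\right) \left(u + u\right)}{9} = - \frac{\left(6 + u\right) 2 u}{9} = - \frac{2 u \left(6 + u\right)}{9}$)
$L{\left(a,O \right)} = \frac{-22 + a - 21 O}{16 - \frac{2 O \left(6 + O\right)}{9}}$ ($L{\left(a,O \right)} = \frac{a - \left(22 + 21 O\right)}{16 - \frac{2 O \left(6 + O\right)}{9}} = \frac{-22 + a - 21 O}{16 - \frac{2 O \left(6 + O\right)}{9}}$)
$\frac{1}{X{\left(-6,2 \right)} L{\left(-16,19 \right)} - 86274} = \frac{1}{- 2 \frac{9 \left(22 - -16 + 21 \cdot 19\right)}{2 \left(-72 + 19 \left(6 + 19\right)\right)} - 86274} = \frac{1}{- 2 \frac{9 \left(22 + 16 + 399\right)}{2 \left(-72 + 19 \cdot 25\right)} - 86274} = \frac{1}{- 2 \cdot \frac{9}{2} \frac{1}{-72 + 475} \cdot 437 - 86274} = \frac{1}{- 2 \cdot \frac{9}{2} \cdot \frac{1}{403} \cdot 437 - 86274} = \frac{1}{\left(-2\right) \frac{3933}{806} - 86274} = \frac{1}{- \frac{3933}{403} - 86274} = \frac{1}{- \frac{34772355}{403}} = - \frac{403}{34772355}$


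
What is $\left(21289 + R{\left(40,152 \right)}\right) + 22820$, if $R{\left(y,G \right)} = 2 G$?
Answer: $44413$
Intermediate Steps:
$\left(21289 + R{\left(40,152 \right)}\right) + 22820 = \left(21289 + 2 \cdot 152\right) + 22820 = \left(21289 + 304\right) + 22820 = 21593 + 22820 = 44413$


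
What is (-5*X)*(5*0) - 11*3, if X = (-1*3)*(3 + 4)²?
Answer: -33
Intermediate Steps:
X = -147 (X = -3*7² = -3*49 = -147)
(-5*X)*(5*0) - 11*3 = (-5*(-147))*(5*0) - 11*3 = 735*0 - 33 = 0 - 33 = -33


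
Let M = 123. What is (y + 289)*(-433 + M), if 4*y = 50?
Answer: -93465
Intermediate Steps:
y = 25/2 (y = (¼)*50 = 25/2 ≈ 12.500)
(y + 289)*(-433 + M) = (25/2 + 289)*(-433 + 123) = (603/2)*(-310) = -93465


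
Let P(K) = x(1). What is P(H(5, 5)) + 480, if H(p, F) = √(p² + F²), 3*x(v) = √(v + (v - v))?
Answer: 1441/3 ≈ 480.33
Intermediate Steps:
x(v) = √v/3 (x(v) = √(v + (v - v))/3 = √(v + 0)/3 = √v/3)
H(p, F) = √(F² + p²)
P(K) = ⅓ (P(K) = √1/3 = (⅓)*1 = ⅓)
P(H(5, 5)) + 480 = ⅓ + 480 = 1441/3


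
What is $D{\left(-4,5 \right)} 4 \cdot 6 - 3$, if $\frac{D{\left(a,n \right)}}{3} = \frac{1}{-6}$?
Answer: $-15$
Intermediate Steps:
$D{\left(a,n \right)} = - \frac{1}{2}$ ($D{\left(a,n \right)} = \frac{3}{-6} = 3 \left(- \frac{1}{6}\right) = - \frac{1}{2}$)
$D{\left(-4,5 \right)} 4 \cdot 6 - 3 = - \frac{4 \cdot 6}{2} - 3 = \left(- \frac{1}{2}\right) 24 - 3 = -12 - 3 = -15$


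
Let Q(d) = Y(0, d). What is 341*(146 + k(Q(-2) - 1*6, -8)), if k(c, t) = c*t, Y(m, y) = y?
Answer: 71610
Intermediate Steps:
Q(d) = d
341*(146 + k(Q(-2) - 1*6, -8)) = 341*(146 + (-2 - 1*6)*(-8)) = 341*(146 + (-2 - 6)*(-8)) = 341*(146 - 8*(-8)) = 341*(146 + 64) = 341*210 = 71610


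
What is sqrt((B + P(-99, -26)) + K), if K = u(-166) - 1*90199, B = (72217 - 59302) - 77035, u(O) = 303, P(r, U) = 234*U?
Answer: 10*I*sqrt(1601) ≈ 400.13*I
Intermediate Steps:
B = -64120 (B = 12915 - 77035 = -64120)
K = -89896 (K = 303 - 1*90199 = 303 - 90199 = -89896)
sqrt((B + P(-99, -26)) + K) = sqrt((-64120 + 234*(-26)) - 89896) = sqrt((-64120 - 6084) - 89896) = sqrt(-70204 - 89896) = sqrt(-160100) = 10*I*sqrt(1601)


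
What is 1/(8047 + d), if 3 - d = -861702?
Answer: 1/869752 ≈ 1.1498e-6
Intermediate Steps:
d = 861705 (d = 3 - 1*(-861702) = 3 + 861702 = 861705)
1/(8047 + d) = 1/(8047 + 861705) = 1/869752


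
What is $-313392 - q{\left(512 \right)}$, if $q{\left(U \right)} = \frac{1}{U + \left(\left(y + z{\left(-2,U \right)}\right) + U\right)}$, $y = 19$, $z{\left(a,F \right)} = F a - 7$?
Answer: $- \frac{3760705}{12} \approx -3.1339 \cdot 10^{5}$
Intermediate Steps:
$z{\left(a,F \right)} = -7 + F a$
$q{\left(U \right)} = \frac{1}{12}$ ($q{\left(U \right)} = \frac{1}{U + \left(\left(19 + \left(-7 + U \left(-2\right)\right)\right) + U\right)} = \frac{1}{U + \left(\left(19 - \left(7 + 2 U\right)\right) + U\right)} = \frac{1}{U + \left(\left(12 - 2 U\right) + U\right)} = \frac{1}{U - \left(-12 + U\right)} = \frac{1}{12}$)
$-313392 - q{\left(512 \right)} = -313392 - \frac{1}{12} = - \frac{3760705}{12}$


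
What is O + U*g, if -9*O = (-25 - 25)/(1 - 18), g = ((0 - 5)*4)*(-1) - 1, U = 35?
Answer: 101695/153 ≈ 664.67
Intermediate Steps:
g = 19 (g = -5*4*(-1) - 1 = -20*(-1) - 1 = 20 - 1 = 19)
O = -50/153 (O = -(-25 - 25)/(9*(1 - 18)) = -(-50)/(9*(-17)) = -(-50)*(-1)/(9*17) = -1/9*50/17 = -50/153 ≈ -0.32680)
O + U*g = -50/153 + 35*19 = -50/153 + 665 = 101695/153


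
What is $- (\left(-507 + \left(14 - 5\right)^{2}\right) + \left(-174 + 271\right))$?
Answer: $329$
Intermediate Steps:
$- (\left(-507 + \left(14 - 5\right)^{2}\right) + \left(-174 + 271\right)) = - (\left(-507 + 9^{2}\right) + 97) = - (\left(-507 + 81\right) + 97) = - (-426 + 97) = \left(-1\right) \left(-329\right) = 329$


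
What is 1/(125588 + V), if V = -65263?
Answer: 1/60325 ≈ 1.6577e-5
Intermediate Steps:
1/(125588 + V) = 1/(125588 - 65263) = 1/60325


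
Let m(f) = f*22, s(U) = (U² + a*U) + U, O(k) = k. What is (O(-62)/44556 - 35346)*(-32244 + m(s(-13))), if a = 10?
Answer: 12469871636084/11139 ≈ 1.1195e+9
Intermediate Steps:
s(U) = U² + 11*U (s(U) = (U² + 10*U) + U = U² + 11*U)
m(f) = 22*f
(O(-62)/44556 - 35346)*(-32244 + m(s(-13))) = (-62/44556 - 35346)*(-32244 + 22*(-13*(11 - 13))) = (-62*1/44556 - 35346)*(-32244 + 22*(-13*(-2))) = (-31/22278 - 35346)*(-32244 + 22*26) = -787438219*(-32244 + 572)/22278 = -787438219/22278*(-31672) = 12469871636084/11139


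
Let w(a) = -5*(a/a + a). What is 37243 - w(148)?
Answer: 37988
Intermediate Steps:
w(a) = -5 - 5*a (w(a) = -5*(1 + a) = -5 - 5*a)
37243 - w(148) = 37243 - (-5 - 5*148) = 37243 - (-5 - 740) = 37243 - 1*(-745) = 37243 + 745 = 37988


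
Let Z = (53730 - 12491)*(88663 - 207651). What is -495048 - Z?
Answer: 4906451084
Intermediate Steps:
Z = -4906946132 (Z = 41239*(-118988) = -4906946132)
-495048 - Z = -495048 - 1*(-4906946132) = -495048 + 4906946132 = 4906451084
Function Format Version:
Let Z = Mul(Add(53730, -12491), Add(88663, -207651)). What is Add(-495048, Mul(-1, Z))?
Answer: 4906451084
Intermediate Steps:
Z = -4906946132 (Z = Mul(41239, -118988) = -4906946132)
Add(-495048, Mul(-1, Z)) = Add(-495048, Mul(-1, -4906946132)) = Add(-495048, 4906946132) = 4906451084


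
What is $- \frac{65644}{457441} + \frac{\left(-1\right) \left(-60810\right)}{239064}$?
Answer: $\frac{2020644999}{18226279204} \approx 0.11086$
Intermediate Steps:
$- \frac{65644}{457441} + \frac{\left(-1\right) \left(-60810\right)}{239064} = \left(-65644\right) \frac{1}{457441} + 60810 \cdot \frac{1}{239064} = - \frac{65644}{457441} + \frac{10135}{39844} = \frac{2020644999}{18226279204}$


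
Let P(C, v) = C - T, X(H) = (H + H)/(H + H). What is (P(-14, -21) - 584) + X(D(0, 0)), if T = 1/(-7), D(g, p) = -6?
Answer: -4178/7 ≈ -596.86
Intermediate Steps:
T = -⅐ ≈ -0.14286
X(H) = 1 (X(H) = (2*H)/((2*H)) = (2*H)*(1/(2*H)) = 1)
P(C, v) = ⅐ + C (P(C, v) = C - 1*(-⅐) = C + ⅐ = ⅐ + C)
(P(-14, -21) - 584) + X(D(0, 0)) = ((⅐ - 14) - 584) + 1 = (-97/7 - 584) + 1 = -4185/7 + 1 = -4178/7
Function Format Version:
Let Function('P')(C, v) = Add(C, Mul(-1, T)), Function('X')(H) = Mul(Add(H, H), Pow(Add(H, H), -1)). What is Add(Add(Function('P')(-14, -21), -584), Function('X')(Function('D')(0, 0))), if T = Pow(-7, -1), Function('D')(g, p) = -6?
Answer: Rational(-4178, 7) ≈ -596.86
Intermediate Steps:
T = Rational(-1, 7) ≈ -0.14286
Function('X')(H) = 1 (Function('X')(H) = Mul(Mul(2, H), Pow(Mul(2, H), -1)) = Mul(Mul(2, H), Mul(Rational(1, 2), Pow(H, -1))) = 1)
Function('P')(C, v) = Add(Rational(1, 7), C) (Function('P')(C, v) = Add(C, Mul(-1, Rational(-1, 7))) = Add(C, Rational(1, 7)) = Add(Rational(1, 7), C))
Add(Add(Function('P')(-14, -21), -584), Function('X')(Function('D')(0, 0))) = Add(Add(Add(Rational(1, 7), -14), -584), 1) = Add(Add(Rational(-97, 7), -584), 1) = Add(Rational(-4185, 7), 1) = Rational(-4178, 7)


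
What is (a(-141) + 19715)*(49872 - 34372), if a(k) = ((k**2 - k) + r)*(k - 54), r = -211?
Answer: -59573165000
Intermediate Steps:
a(k) = (-54 + k)*(-211 + k**2 - k) (a(k) = ((k**2 - k) - 211)*(k - 54) = (-211 + k**2 - k)*(-54 + k) = (-54 + k)*(-211 + k**2 - k))
(a(-141) + 19715)*(49872 - 34372) = ((11394 + (-141)**3 - 157*(-141) - 55*(-141)**2) + 19715)*(49872 - 34372) = ((11394 - 2803221 + 22137 - 55*19881) + 19715)*15500 = ((11394 - 2803221 + 22137 - 1093455) + 19715)*15500 = (-3863145 + 19715)*15500 = -3843430*15500 = -59573165000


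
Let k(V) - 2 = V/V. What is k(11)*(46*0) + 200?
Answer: 200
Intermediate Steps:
k(V) = 3 (k(V) = 2 + V/V = 2 + 1 = 3)
k(11)*(46*0) + 200 = 3*(46*0) + 200 = 3*0 + 200 = 0 + 200 = 200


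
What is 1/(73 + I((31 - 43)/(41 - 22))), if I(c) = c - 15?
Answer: 19/1090 ≈ 0.017431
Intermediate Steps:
I(c) = -15 + c
1/(73 + I((31 - 43)/(41 - 22))) = 1/(73 + (-15 + (31 - 43)/(41 - 22))) = 1/(73 + (-15 - 12/19)) = 1/(73 - 297/19) = 1/(1090/19) = 19/1090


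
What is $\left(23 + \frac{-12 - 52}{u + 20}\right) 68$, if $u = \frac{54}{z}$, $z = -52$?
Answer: $\frac{38700}{29} \approx 1334.5$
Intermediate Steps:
$u = - \frac{27}{26}$ ($u = \frac{54}{-52} = 54 \left(- \frac{1}{52}\right) = - \frac{27}{26} \approx -1.0385$)
$\left(23 + \frac{-12 - 52}{u + 20}\right) 68 = \left(23 + \frac{-12 - 52}{- \frac{27}{26} + 20}\right) 68 = \left(23 - \frac{64}{\frac{493}{26}}\right) 68 = \left(23 - \frac{1664}{493}\right) 68 = \frac{9675}{493} \cdot 68 = \frac{38700}{29}$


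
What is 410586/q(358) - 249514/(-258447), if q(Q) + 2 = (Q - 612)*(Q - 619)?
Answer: 61327751015/8566484262 ≈ 7.1590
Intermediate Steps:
q(Q) = -2 + (-619 + Q)*(-612 + Q) (q(Q) = -2 + (Q - 612)*(Q - 619) = -2 + (-612 + Q)*(-619 + Q) = -2 + (-619 + Q)*(-612 + Q))
410586/q(358) - 249514/(-258447) = 410586/(378826 + 358² - 1231*358) - 249514/(-258447) = 410586/(378826 + 128164 - 440698) - 249514*(-1/258447) = 410586/66292 + 249514/258447 = 410586*(1/66292) + 249514/258447 = 205293/33146 + 249514/258447 = 61327751015/8566484262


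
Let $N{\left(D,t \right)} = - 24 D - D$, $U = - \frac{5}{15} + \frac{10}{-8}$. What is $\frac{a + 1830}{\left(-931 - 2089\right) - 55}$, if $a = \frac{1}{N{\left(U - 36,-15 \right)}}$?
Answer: $- \frac{6877754}{11556875} \approx -0.59512$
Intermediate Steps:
$U = - \frac{19}{12}$ ($U = \left(-5\right) \frac{1}{15} + 10 \left(- \frac{1}{8}\right) = - \frac{1}{3} - \frac{5}{4} = - \frac{19}{12} \approx -1.5833$)
$N{\left(D,t \right)} = - 25 D$
$a = \frac{12}{11275}$ ($a = \frac{1}{\left(-25\right) \left(- \frac{19}{12} - 36\right)} = \frac{1}{\left(-25\right) \left(- \frac{451}{12}\right)} = \frac{1}{\frac{11275}{12}} = \frac{12}{11275} \approx 0.0010643$)
$\frac{a + 1830}{\left(-931 - 2089\right) - 55} = \frac{\frac{12}{11275} + 1830}{\left(-931 - 2089\right) - 55} = \frac{20633262}{11275 \left(-3020 - 55\right)} = \frac{20633262}{11275 \left(-3075\right)} = \frac{20633262}{11275} \left(- \frac{1}{3075}\right) = - \frac{6877754}{11556875}$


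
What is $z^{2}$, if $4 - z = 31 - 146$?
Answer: $14161$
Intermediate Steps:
$z = 119$ ($z = 4 - \left(31 - 146\right) = 4 - -115 = 4 + 115 = 119$)
$z^{2} = 119^{2} = 14161$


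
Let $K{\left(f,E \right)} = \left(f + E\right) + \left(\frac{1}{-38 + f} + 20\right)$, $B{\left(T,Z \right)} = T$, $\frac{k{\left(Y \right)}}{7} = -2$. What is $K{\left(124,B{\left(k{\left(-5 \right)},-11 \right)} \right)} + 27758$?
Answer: $\frac{2398369}{86} \approx 27888.0$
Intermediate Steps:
$k{\left(Y \right)} = -14$ ($k{\left(Y \right)} = 7 \left(-2\right) = -14$)
$K{\left(f,E \right)} = 20 + E + f + \frac{1}{-38 + f}$ ($K{\left(f,E \right)} = \left(E + f\right) + \left(20 + \frac{1}{-38 + f}\right) = 20 + E + f + \frac{1}{-38 + f}$)
$K{\left(124,B{\left(k{\left(-5 \right)},-11 \right)} \right)} + 27758 = \frac{-759 + 124^{2} - -532 - 2232 - 1736}{-38 + 124} + 27758 = \frac{-759 + 15376 + 532 - 2232 - 1736}{86} + 27758 = \frac{1}{86} \cdot 11181 + 27758 = \frac{11181}{86} + 27758 = \frac{2398369}{86}$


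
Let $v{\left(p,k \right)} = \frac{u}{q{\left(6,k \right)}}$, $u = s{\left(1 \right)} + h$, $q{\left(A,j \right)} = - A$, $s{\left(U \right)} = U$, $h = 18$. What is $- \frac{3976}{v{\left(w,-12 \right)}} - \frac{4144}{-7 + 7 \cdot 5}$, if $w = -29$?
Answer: $\frac{21044}{19} \approx 1107.6$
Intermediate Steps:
$u = 19$ ($u = 1 + 18 = 19$)
$v{\left(p,k \right)} = - \frac{19}{6}$ ($v{\left(p,k \right)} = \frac{19}{\left(-1\right) 6} = \frac{19}{-6} = 19 \left(- \frac{1}{6}\right) = - \frac{19}{6}$)
$- \frac{3976}{v{\left(w,-12 \right)}} - \frac{4144}{-7 + 7 \cdot 5} = - \frac{3976}{- \frac{19}{6}} - \frac{4144}{-7 + 7 \cdot 5} = \left(-3976\right) \left(- \frac{6}{19}\right) - \frac{4144}{-7 + 35} = \frac{23856}{19} - \frac{4144}{28} = \frac{23856}{19} - 148 = \frac{21044}{19}$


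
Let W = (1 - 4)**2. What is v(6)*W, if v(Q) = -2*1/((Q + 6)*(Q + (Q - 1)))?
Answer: -3/22 ≈ -0.13636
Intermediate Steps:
v(Q) = -2/((-1 + 2*Q)*(6 + Q)) (v(Q) = -2*1/((6 + Q)*(Q + (-1 + Q))) = -2*1/((-1 + 2*Q)*(6 + Q)) = -2/((-1 + 2*Q)*(6 + Q)))
W = 9 (W = (-3)**2 = 9)
v(6)*W = -2/(-6 + 2*6**2 + 11*6)*9 = -2/(-6 + 2*36 + 66)*9 = -2/(-6 + 72 + 66)*9 = -2/132*9 = -2*1/132*9 = -1/66*9 = -3/22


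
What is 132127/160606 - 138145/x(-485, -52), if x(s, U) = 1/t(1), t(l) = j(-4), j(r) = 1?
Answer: -22186783743/160606 ≈ -1.3814e+5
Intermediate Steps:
t(l) = 1
x(s, U) = 1 (x(s, U) = 1/1 = 1)
132127/160606 - 138145/x(-485, -52) = 132127/160606 - 138145/1 = 132127*(1/160606) - 138145*1 = 132127/160606 - 138145 = -22186783743/160606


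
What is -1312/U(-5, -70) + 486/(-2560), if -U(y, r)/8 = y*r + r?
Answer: 3547/8960 ≈ 0.39587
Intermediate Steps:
U(y, r) = -8*r - 8*r*y (U(y, r) = -8*(y*r + r) = -8*(r*y + r) = -8*(r + r*y) = -8*r - 8*r*y)
-1312/U(-5, -70) + 486/(-2560) = -1312*1/(560*(1 - 5)) + 486/(-2560) = -1312/((-8*(-70)*(-4))) + 486*(-1/2560) = -1312/(-2240) - 243/1280 = -1312*(-1/2240) - 243/1280 = 41/70 - 243/1280 = 3547/8960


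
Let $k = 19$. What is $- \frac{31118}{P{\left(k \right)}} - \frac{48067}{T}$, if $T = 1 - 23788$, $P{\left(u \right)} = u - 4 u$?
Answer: $\frac{247647895}{451953} \approx 547.95$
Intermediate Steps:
$P{\left(u \right)} = - 3 u$
$T = -23787$ ($T = 1 - 23788 = -23787$)
$- \frac{31118}{P{\left(k \right)}} - \frac{48067}{T} = - \frac{31118}{\left(-3\right) 19} - \frac{48067}{-23787} = - \frac{31118}{-57} - - \frac{48067}{23787} = \left(-31118\right) \left(- \frac{1}{57}\right) + \frac{48067}{23787} = \frac{31118}{57} + \frac{48067}{23787} = \frac{247647895}{451953}$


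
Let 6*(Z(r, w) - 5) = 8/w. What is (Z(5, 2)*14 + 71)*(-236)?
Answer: -106436/3 ≈ -35479.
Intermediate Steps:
Z(r, w) = 5 + 4/(3*w) (Z(r, w) = 5 + (8/w)/6 = 5 + 4/(3*w))
(Z(5, 2)*14 + 71)*(-236) = ((5 + (4/3)/2)*14 + 71)*(-236) = ((5 + (4/3)*(½))*14 + 71)*(-236) = ((5 + ⅔)*14 + 71)*(-236) = ((17/3)*14 + 71)*(-236) = (238/3 + 71)*(-236) = (451/3)*(-236) = -106436/3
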